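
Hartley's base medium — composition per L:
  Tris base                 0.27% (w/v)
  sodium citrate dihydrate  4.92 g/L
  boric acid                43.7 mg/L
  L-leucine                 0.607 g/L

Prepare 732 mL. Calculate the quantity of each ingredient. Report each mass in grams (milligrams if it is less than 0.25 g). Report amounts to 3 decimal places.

Scale factor relative to 1 L: 0.732.
Tris base: 0.27 g per 100 mL × 732 mL ÷ 100 = 1.976 g
sodium citrate dihydrate: 4.92 g/L × 0.732 L = 3.601 g
boric acid: 43.7 mg/L × 0.732 L = 31.988 mg
L-leucine: 0.607 g/L × 0.732 L = 0.444 g

Tris base 1.976 g; sodium citrate dihydrate 3.601 g; boric acid 31.988 mg; L-leucine 0.444 g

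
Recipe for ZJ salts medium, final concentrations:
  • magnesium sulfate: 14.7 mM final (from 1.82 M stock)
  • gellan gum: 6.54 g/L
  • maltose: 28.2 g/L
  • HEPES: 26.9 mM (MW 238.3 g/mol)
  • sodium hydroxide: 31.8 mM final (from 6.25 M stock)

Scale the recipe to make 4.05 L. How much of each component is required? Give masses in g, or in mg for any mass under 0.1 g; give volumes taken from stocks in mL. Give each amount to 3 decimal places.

magnesium sulfate 32.712 mL; gellan gum 26.487 g; maltose 114.210 g; HEPES 25.962 g; sodium hydroxide 20.606 mL

Scale factor relative to 1 L: 4.05.
magnesium sulfate: dilute stock: 14.7 mM × 4050 mL ÷ 1820 mM = 32.712 mL
gellan gum: 6.54 g/L × 4.05 L = 26.487 g
maltose: 28.2 g/L × 4.05 L = 114.210 g
HEPES: 26.9 mmol/L × 238.3 g/mol × 4.05 L ÷ 1000 = 25.962 g
sodium hydroxide: V = C2·V2/C1 = 31.8 mM × 4050 mL ÷ 6250 mM = 20.606 mL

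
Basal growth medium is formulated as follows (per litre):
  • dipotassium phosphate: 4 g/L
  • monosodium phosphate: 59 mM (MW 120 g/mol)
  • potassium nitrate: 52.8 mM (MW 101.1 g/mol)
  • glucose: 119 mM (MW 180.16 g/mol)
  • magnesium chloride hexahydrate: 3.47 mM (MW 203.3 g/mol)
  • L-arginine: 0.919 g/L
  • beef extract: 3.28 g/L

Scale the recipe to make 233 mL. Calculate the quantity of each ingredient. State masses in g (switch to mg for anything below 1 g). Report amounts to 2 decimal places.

Target volume = 233 mL = 0.233 L.
dipotassium phosphate: 4 g/L × 0.233 L = 0.932 g = 932.00 mg
monosodium phosphate: 59 mmol/L × 120 g/mol × 0.233 L ÷ 1000 = 1.65 g
potassium nitrate: 52.8 mmol/L × 101.1 g/mol × 0.233 L ÷ 1000 = 1.24 g
glucose: 119 mmol/L × 180.16 g/mol × 0.233 L ÷ 1000 = 5.00 g
magnesium chloride hexahydrate: 3.47 mmol/L × 203.3 mg/mmol × 0.233 L = 164.37 mg
L-arginine: 0.919 g/L × 0.233 L = 0.214127 g = 214.13 mg
beef extract: 3.28 g/L × 0.233 L = 0.76424 g = 764.24 mg

dipotassium phosphate 932.00 mg; monosodium phosphate 1.65 g; potassium nitrate 1.24 g; glucose 5.00 g; magnesium chloride hexahydrate 164.37 mg; L-arginine 214.13 mg; beef extract 764.24 mg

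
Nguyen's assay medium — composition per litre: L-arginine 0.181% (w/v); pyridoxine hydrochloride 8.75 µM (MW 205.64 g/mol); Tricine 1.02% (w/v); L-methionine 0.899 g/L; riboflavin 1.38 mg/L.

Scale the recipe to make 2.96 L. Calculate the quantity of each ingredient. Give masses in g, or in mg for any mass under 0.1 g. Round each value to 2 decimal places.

L-arginine 5.36 g; pyridoxine hydrochloride 5.33 mg; Tricine 30.19 g; L-methionine 2.66 g; riboflavin 4.08 mg

Working volume: 2.96 L.
L-arginine: 0.181% w/v = 1.81 g/L → 1.81 × 2.96 L = 5.36 g
pyridoxine hydrochloride: 8.75 µmol/L × 205.64 g/mol × 2.96 L ÷ 1000 = 5.33 mg
Tricine: 1.02% w/v = 10.2 g/L → 10.2 × 2.96 L = 30.19 g
L-methionine: 0.899 g/L × 2.96 L = 2.66 g
riboflavin: 1.38 mg/L × 2.96 L = 4.08 mg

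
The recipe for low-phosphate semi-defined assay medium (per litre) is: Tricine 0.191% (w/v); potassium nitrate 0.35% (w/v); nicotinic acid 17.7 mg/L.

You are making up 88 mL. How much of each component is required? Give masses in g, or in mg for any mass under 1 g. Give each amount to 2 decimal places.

Tricine 168.08 mg; potassium nitrate 308.00 mg; nicotinic acid 1.56 mg

Scale factor relative to 1 L: 0.088.
Tricine: 0.191% w/v = 1.91 g/L → 1.91 × 0.088 L = 0.16808 g = 168.08 mg
potassium nitrate: 0.35 g per 100 mL × 88 mL ÷ 100 = 0.308 g = 308.00 mg
nicotinic acid: 17.7 mg/L × 0.088 L = 1.56 mg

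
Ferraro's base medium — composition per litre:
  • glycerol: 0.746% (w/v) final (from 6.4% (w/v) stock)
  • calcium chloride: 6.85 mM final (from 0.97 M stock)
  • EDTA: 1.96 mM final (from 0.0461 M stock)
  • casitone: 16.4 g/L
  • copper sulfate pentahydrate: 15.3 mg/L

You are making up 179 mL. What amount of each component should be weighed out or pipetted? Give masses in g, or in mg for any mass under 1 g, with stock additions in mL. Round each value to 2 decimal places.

Target volume = 179 mL = 0.179 L.
glycerol: dilute stock: 0.746% ÷ 6.4% × 179 mL = 20.86 mL
calcium chloride: C1V1 = C2V2 → 6.85 mM × 179 mL ÷ 970 mM = 1.26 mL
EDTA: dilute stock: 1.96 mM × 179 mL ÷ 46.1 mM = 7.61 mL
casitone: 16.4 g/L × 0.179 L = 2.94 g
copper sulfate pentahydrate: 15.3 mg/L × 0.179 L = 2.74 mg

glycerol 20.86 mL; calcium chloride 1.26 mL; EDTA 7.61 mL; casitone 2.94 g; copper sulfate pentahydrate 2.74 mg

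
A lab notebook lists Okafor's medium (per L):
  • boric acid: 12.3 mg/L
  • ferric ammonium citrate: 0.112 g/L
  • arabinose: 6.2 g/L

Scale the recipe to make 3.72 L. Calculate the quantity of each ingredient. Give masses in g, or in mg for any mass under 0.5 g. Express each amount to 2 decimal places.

Working volume: 3.72 L.
boric acid: 12.3 mg/L × 3.72 L = 45.76 mg
ferric ammonium citrate: 0.112 g/L × 3.72 L = 0.41664 g = 416.64 mg
arabinose: 6.2 g/L × 3.72 L = 23.06 g

boric acid 45.76 mg; ferric ammonium citrate 416.64 mg; arabinose 23.06 g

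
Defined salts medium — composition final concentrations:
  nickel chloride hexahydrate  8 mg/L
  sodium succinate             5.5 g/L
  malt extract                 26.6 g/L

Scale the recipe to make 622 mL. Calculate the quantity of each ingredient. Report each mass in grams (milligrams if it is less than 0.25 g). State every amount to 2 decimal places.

Scale factor relative to 1 L: 0.622.
nickel chloride hexahydrate: 8 mg/L × 0.622 L = 4.98 mg
sodium succinate: 5.5 g/L × 0.622 L = 3.42 g
malt extract: 26.6 g/L × 0.622 L = 16.55 g

nickel chloride hexahydrate 4.98 mg; sodium succinate 3.42 g; malt extract 16.55 g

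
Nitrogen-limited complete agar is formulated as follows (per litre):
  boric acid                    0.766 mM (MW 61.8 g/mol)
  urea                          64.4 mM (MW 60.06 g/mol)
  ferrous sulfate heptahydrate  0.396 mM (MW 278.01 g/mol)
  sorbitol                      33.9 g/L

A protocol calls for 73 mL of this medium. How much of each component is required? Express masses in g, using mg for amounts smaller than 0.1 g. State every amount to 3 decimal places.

Working volume: 73 mL = 0.073 L.
boric acid: 0.766 mmol/L × 61.8 mg/mmol × 0.073 L = 3.456 mg
urea: 64.4 mmol/L × 60.06 g/mol × 0.073 L ÷ 1000 = 0.282 g
ferrous sulfate heptahydrate: 0.396 mmol/L × 278.01 mg/mmol × 0.073 L = 8.037 mg
sorbitol: 33.9 g/L × 0.073 L = 2.475 g

boric acid 3.456 mg; urea 0.282 g; ferrous sulfate heptahydrate 8.037 mg; sorbitol 2.475 g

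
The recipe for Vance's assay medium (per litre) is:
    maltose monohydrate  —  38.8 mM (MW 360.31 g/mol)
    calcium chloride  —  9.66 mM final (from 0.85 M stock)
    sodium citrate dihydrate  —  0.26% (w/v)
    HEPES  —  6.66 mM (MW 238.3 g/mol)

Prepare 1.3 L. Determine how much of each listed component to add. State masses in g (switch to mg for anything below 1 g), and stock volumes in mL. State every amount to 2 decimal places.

Working volume: 1.3 L.
maltose monohydrate: 38.8 mmol/L × 360.31 g/mol × 1.3 L ÷ 1000 = 18.17 g
calcium chloride: C1V1 = C2V2 → 9.66 mM × 1300 mL ÷ 850 mM = 14.77 mL
sodium citrate dihydrate: 0.26% w/v = 2.6 g/L → 2.6 × 1.3 L = 3.38 g
HEPES: 6.66 mmol/L × 238.3 g/mol × 1.3 L ÷ 1000 = 2.06 g

maltose monohydrate 18.17 g; calcium chloride 14.77 mL; sodium citrate dihydrate 3.38 g; HEPES 2.06 g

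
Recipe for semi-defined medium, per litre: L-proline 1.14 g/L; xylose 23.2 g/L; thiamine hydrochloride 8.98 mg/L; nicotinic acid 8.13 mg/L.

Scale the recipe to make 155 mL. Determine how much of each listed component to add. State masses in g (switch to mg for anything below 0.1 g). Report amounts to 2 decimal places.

Scale factor relative to 1 L: 0.155.
L-proline: 1.14 g/L × 0.155 L = 0.18 g
xylose: 23.2 g/L × 0.155 L = 3.60 g
thiamine hydrochloride: 8.98 mg/L × 0.155 L = 1.39 mg
nicotinic acid: 8.13 mg/L × 0.155 L = 1.26 mg

L-proline 0.18 g; xylose 3.60 g; thiamine hydrochloride 1.39 mg; nicotinic acid 1.26 mg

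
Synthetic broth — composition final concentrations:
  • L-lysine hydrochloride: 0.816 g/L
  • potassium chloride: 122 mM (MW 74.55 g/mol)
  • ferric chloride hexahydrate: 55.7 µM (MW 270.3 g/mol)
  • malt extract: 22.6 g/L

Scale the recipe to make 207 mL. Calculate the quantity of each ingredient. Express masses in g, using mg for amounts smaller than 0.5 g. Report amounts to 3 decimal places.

L-lysine hydrochloride 168.912 mg; potassium chloride 1.883 g; ferric chloride hexahydrate 3.117 mg; malt extract 4.678 g

Working volume: 207 mL = 0.207 L.
L-lysine hydrochloride: 0.816 g/L × 0.207 L = 0.168912 g = 168.912 mg
potassium chloride: 122 mmol/L × 74.55 g/mol × 0.207 L ÷ 1000 = 1.883 g
ferric chloride hexahydrate: 55.7 µmol/L × 270.3 g/mol × 0.207 L ÷ 1000 = 3.117 mg
malt extract: 22.6 g/L × 0.207 L = 4.678 g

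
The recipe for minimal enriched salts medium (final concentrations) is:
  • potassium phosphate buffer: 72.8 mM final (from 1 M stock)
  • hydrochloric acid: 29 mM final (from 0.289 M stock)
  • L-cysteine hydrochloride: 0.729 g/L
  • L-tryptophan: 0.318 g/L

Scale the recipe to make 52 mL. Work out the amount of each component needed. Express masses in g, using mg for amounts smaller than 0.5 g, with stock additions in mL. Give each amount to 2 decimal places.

potassium phosphate buffer 3.79 mL; hydrochloric acid 5.22 mL; L-cysteine hydrochloride 37.91 mg; L-tryptophan 16.54 mg

Target volume = 52 mL = 0.052 L.
potassium phosphate buffer: V = C2·V2/C1 = 72.8 mM × 52 mL ÷ 1000 mM = 3.79 mL
hydrochloric acid: dilute stock: 29 mM × 52 mL ÷ 289 mM = 5.22 mL
L-cysteine hydrochloride: 0.729 g/L × 0.052 L = 0.037908 g = 37.91 mg
L-tryptophan: 0.318 g/L × 0.052 L = 0.016536 g = 16.54 mg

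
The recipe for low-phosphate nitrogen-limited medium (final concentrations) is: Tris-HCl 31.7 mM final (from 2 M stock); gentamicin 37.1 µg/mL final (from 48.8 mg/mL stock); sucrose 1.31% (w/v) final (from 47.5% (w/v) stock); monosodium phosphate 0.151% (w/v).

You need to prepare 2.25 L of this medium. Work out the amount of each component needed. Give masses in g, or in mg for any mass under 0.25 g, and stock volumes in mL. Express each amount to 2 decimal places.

Scale factor relative to 1 L: 2.25.
Tris-HCl: dilute stock: 31.7 mM × 2250 mL ÷ 2000 mM = 35.66 mL
gentamicin: dilute stock: 37.1 µg/mL × 2250 mL ÷ 48800 µg/mL = 1.71 mL
sucrose: C1V1 = C2V2 → 1.31% ÷ 47.5% × 2250 mL = 62.05 mL
monosodium phosphate: 0.151% w/v = 1.51 g/L → 1.51 × 2.25 L = 3.40 g

Tris-HCl 35.66 mL; gentamicin 1.71 mL; sucrose 62.05 mL; monosodium phosphate 3.40 g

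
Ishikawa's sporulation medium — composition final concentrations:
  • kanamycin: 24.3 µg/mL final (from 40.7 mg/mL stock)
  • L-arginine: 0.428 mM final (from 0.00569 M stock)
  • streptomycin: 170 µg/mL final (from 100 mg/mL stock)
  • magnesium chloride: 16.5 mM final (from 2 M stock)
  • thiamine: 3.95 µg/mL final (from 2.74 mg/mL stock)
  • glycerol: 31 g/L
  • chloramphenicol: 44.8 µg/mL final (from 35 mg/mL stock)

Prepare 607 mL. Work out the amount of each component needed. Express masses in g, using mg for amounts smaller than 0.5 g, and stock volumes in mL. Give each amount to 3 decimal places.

kanamycin 0.362 mL; L-arginine 45.658 mL; streptomycin 1.032 mL; magnesium chloride 5.008 mL; thiamine 0.875 mL; glycerol 18.817 g; chloramphenicol 0.777 mL

Target volume = 607 mL = 0.607 L.
kanamycin: V = C2·V2/C1 = 24.3 µg/mL × 607 mL ÷ 40700 µg/mL = 0.362 mL
L-arginine: dilute stock: 0.428 mM × 607 mL ÷ 5.69 mM = 45.658 mL
streptomycin: C1V1 = C2V2 → 170 µg/mL × 607 mL ÷ 100000 µg/mL = 1.032 mL
magnesium chloride: C1V1 = C2V2 → 16.5 mM × 607 mL ÷ 2000 mM = 5.008 mL
thiamine: V = C2·V2/C1 = 3.95 µg/mL × 607 mL ÷ 2740 µg/mL = 0.875 mL
glycerol: 31 g/L × 0.607 L = 18.817 g
chloramphenicol: V = C2·V2/C1 = 44.8 µg/mL × 607 mL ÷ 35000 µg/mL = 0.777 mL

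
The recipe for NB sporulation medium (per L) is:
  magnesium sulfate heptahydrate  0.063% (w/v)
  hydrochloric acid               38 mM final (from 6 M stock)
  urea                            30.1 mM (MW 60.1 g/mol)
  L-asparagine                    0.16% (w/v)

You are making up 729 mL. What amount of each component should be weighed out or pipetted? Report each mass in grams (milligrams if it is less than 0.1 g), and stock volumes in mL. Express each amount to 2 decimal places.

magnesium sulfate heptahydrate 0.46 g; hydrochloric acid 4.62 mL; urea 1.32 g; L-asparagine 1.17 g

Working volume: 729 mL = 0.729 L.
magnesium sulfate heptahydrate: 0.063% w/v = 0.63 g/L → 0.63 × 0.729 L = 0.46 g
hydrochloric acid: dilute stock: 38 mM × 729 mL ÷ 6000 mM = 4.62 mL
urea: 30.1 mmol/L × 60.1 g/mol × 0.729 L ÷ 1000 = 1.32 g
L-asparagine: 0.16 g per 100 mL × 729 mL ÷ 100 = 1.17 g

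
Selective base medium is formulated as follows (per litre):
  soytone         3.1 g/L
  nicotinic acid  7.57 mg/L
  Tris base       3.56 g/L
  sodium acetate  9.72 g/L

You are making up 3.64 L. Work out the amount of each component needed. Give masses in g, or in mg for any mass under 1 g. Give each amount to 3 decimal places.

soytone 11.284 g; nicotinic acid 27.555 mg; Tris base 12.958 g; sodium acetate 35.381 g

Scale factor relative to 1 L: 3.64.
soytone: 3.1 g/L × 3.64 L = 11.284 g
nicotinic acid: 7.57 mg/L × 3.64 L = 27.555 mg
Tris base: 3.56 g/L × 3.64 L = 12.958 g
sodium acetate: 9.72 g/L × 3.64 L = 35.381 g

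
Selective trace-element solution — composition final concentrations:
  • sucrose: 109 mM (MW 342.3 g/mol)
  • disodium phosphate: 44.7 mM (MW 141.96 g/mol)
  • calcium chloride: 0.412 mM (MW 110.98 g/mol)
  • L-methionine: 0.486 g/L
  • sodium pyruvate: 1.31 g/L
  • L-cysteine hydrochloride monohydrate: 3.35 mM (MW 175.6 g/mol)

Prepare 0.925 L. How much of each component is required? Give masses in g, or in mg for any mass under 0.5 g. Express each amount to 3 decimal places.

Scale factor relative to 1 L: 0.925.
sucrose: 109 mmol/L × 342.3 g/mol × 0.925 L ÷ 1000 = 34.512 g
disodium phosphate: 44.7 mmol/L × 141.96 g/mol × 0.925 L ÷ 1000 = 5.870 g
calcium chloride: 0.412 mmol/L × 110.98 mg/mmol × 0.925 L = 42.294 mg
L-methionine: 0.486 g/L × 0.925 L = 0.44955 g = 449.550 mg
sodium pyruvate: 1.31 g/L × 0.925 L = 1.212 g
L-cysteine hydrochloride monohydrate: 3.35 mmol/L × 175.6 g/mol × 0.925 L ÷ 1000 = 0.544 g

sucrose 34.512 g; disodium phosphate 5.870 g; calcium chloride 42.294 mg; L-methionine 449.550 mg; sodium pyruvate 1.212 g; L-cysteine hydrochloride monohydrate 0.544 g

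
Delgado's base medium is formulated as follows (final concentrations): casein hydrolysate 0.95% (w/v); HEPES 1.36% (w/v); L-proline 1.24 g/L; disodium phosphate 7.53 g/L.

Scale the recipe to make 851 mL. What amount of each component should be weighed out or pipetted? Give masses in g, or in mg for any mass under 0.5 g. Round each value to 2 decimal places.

casein hydrolysate 8.08 g; HEPES 11.57 g; L-proline 1.06 g; disodium phosphate 6.41 g

Working volume: 851 mL = 0.851 L.
casein hydrolysate: 0.95 g per 100 mL × 851 mL ÷ 100 = 8.08 g
HEPES: 1.36 g per 100 mL × 851 mL ÷ 100 = 11.57 g
L-proline: 1.24 g/L × 0.851 L = 1.06 g
disodium phosphate: 7.53 g/L × 0.851 L = 6.41 g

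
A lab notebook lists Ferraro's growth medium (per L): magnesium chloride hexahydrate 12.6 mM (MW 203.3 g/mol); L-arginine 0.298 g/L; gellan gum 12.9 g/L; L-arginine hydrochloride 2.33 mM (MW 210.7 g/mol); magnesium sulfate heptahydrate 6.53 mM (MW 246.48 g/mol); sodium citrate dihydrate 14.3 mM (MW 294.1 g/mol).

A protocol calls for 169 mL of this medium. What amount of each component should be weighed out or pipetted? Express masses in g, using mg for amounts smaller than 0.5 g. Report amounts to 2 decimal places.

magnesium chloride hexahydrate 432.91 mg; L-arginine 50.36 mg; gellan gum 2.18 g; L-arginine hydrochloride 82.97 mg; magnesium sulfate heptahydrate 272.01 mg; sodium citrate dihydrate 0.71 g

Scale factor relative to 1 L: 0.169.
magnesium chloride hexahydrate: 12.6 mmol/L × 203.3 mg/mmol × 0.169 L = 432.91 mg
L-arginine: 0.298 g/L × 0.169 L = 0.050362 g = 50.36 mg
gellan gum: 12.9 g/L × 0.169 L = 2.18 g
L-arginine hydrochloride: 2.33 mmol/L × 210.7 mg/mmol × 0.169 L = 82.97 mg
magnesium sulfate heptahydrate: 6.53 mmol/L × 246.48 mg/mmol × 0.169 L = 272.01 mg
sodium citrate dihydrate: 14.3 mmol/L × 294.1 g/mol × 0.169 L ÷ 1000 = 0.71 g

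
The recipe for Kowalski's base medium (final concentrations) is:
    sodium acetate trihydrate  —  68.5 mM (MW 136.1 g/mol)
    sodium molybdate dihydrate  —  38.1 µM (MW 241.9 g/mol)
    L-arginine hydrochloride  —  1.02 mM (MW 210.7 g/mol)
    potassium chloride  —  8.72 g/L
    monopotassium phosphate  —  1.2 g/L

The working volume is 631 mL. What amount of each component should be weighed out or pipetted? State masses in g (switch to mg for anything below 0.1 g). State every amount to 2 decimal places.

Working volume: 631 mL = 0.631 L.
sodium acetate trihydrate: 68.5 mmol/L × 136.1 g/mol × 0.631 L ÷ 1000 = 5.88 g
sodium molybdate dihydrate: 38.1 µmol/L × 241.9 g/mol × 0.631 L ÷ 1000 = 5.82 mg
L-arginine hydrochloride: 1.02 mmol/L × 210.7 g/mol × 0.631 L ÷ 1000 = 0.14 g
potassium chloride: 8.72 g/L × 0.631 L = 5.50 g
monopotassium phosphate: 1.2 g/L × 0.631 L = 0.76 g

sodium acetate trihydrate 5.88 g; sodium molybdate dihydrate 5.82 mg; L-arginine hydrochloride 0.14 g; potassium chloride 5.50 g; monopotassium phosphate 0.76 g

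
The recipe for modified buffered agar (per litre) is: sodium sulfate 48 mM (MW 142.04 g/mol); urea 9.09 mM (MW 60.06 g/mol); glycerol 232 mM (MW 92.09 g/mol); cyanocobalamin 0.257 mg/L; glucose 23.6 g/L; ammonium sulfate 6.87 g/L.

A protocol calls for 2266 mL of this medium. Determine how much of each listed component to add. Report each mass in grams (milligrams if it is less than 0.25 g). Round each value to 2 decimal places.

Scale factor relative to 1 L: 2.266.
sodium sulfate: 48 mmol/L × 142.04 g/mol × 2.266 L ÷ 1000 = 15.45 g
urea: 9.09 mmol/L × 60.06 g/mol × 2.266 L ÷ 1000 = 1.24 g
glycerol: 232 mmol/L × 92.09 g/mol × 2.266 L ÷ 1000 = 48.41 g
cyanocobalamin: 0.257 mg/L × 2.266 L = 0.58 mg
glucose: 23.6 g/L × 2.266 L = 53.48 g
ammonium sulfate: 6.87 g/L × 2.266 L = 15.57 g

sodium sulfate 15.45 g; urea 1.24 g; glycerol 48.41 g; cyanocobalamin 0.58 mg; glucose 53.48 g; ammonium sulfate 15.57 g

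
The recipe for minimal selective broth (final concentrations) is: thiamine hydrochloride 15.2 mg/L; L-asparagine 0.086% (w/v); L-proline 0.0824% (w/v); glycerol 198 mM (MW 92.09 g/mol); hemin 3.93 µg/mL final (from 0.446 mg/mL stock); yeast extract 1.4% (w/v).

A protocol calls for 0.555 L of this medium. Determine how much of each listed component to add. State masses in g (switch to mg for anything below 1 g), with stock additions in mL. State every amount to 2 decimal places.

Working volume: 0.555 L.
thiamine hydrochloride: 15.2 mg/L × 0.555 L = 8.44 mg
L-asparagine: 0.086 g per 100 mL × 555 mL ÷ 100 = 0.4773 g = 477.30 mg
L-proline: 0.0824 g per 100 mL × 555 mL ÷ 100 = 0.45732 g = 457.32 mg
glycerol: 198 mmol/L × 92.09 g/mol × 0.555 L ÷ 1000 = 10.12 g
hemin: V = C2·V2/C1 = 3.93 µg/mL × 555 mL ÷ 446 µg/mL = 4.89 mL
yeast extract: 1.4 g per 100 mL × 555 mL ÷ 100 = 7.77 g

thiamine hydrochloride 8.44 mg; L-asparagine 477.30 mg; L-proline 457.32 mg; glycerol 10.12 g; hemin 4.89 mL; yeast extract 7.77 g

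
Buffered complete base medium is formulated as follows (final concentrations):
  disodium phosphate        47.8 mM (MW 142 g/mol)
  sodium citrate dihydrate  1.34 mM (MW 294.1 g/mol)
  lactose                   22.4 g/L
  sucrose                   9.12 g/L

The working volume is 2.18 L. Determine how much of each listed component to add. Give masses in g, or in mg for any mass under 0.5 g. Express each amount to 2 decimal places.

disodium phosphate 14.80 g; sodium citrate dihydrate 0.86 g; lactose 48.83 g; sucrose 19.88 g

Scale factor relative to 1 L: 2.18.
disodium phosphate: 47.8 mmol/L × 142 g/mol × 2.18 L ÷ 1000 = 14.80 g
sodium citrate dihydrate: 1.34 mmol/L × 294.1 g/mol × 2.18 L ÷ 1000 = 0.86 g
lactose: 22.4 g/L × 2.18 L = 48.83 g
sucrose: 9.12 g/L × 2.18 L = 19.88 g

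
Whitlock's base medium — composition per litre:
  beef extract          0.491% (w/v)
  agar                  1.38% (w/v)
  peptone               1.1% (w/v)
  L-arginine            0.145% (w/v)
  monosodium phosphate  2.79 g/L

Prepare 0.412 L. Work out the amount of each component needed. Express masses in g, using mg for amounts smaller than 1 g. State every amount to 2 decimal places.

Scale factor relative to 1 L: 0.412.
beef extract: 0.491 g per 100 mL × 412 mL ÷ 100 = 2.02 g
agar: 1.38% w/v = 13.8 g/L → 13.8 × 0.412 L = 5.69 g
peptone: 1.1% w/v = 11 g/L → 11 × 0.412 L = 4.53 g
L-arginine: 0.145 g per 100 mL × 412 mL ÷ 100 = 0.5974 g = 597.40 mg
monosodium phosphate: 2.79 g/L × 0.412 L = 1.15 g

beef extract 2.02 g; agar 5.69 g; peptone 4.53 g; L-arginine 597.40 mg; monosodium phosphate 1.15 g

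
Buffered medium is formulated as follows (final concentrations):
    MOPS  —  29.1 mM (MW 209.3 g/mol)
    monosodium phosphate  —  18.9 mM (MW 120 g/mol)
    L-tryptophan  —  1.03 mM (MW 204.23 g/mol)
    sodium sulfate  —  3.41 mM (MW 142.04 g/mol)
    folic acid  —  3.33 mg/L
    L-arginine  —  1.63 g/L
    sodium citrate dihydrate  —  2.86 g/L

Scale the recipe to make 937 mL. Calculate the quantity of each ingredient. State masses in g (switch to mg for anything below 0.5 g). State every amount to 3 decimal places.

MOPS 5.707 g; monosodium phosphate 2.125 g; L-tryptophan 197.104 mg; sodium sulfate 453.842 mg; folic acid 3.120 mg; L-arginine 1.527 g; sodium citrate dihydrate 2.680 g

Target volume = 937 mL = 0.937 L.
MOPS: 29.1 mmol/L × 209.3 g/mol × 0.937 L ÷ 1000 = 5.707 g
monosodium phosphate: 18.9 mmol/L × 120 g/mol × 0.937 L ÷ 1000 = 2.125 g
L-tryptophan: 1.03 mmol/L × 204.23 mg/mmol × 0.937 L = 197.104 mg
sodium sulfate: 3.41 mmol/L × 142.04 mg/mmol × 0.937 L = 453.842 mg
folic acid: 3.33 mg/L × 0.937 L = 3.120 mg
L-arginine: 1.63 g/L × 0.937 L = 1.527 g
sodium citrate dihydrate: 2.86 g/L × 0.937 L = 2.680 g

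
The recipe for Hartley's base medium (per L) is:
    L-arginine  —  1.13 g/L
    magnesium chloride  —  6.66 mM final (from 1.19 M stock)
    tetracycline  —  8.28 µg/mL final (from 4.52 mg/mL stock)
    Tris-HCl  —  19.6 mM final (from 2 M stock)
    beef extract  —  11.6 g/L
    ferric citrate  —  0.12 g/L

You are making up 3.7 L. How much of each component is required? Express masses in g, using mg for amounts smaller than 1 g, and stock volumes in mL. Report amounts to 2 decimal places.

L-arginine 4.18 g; magnesium chloride 20.71 mL; tetracycline 6.78 mL; Tris-HCl 36.26 mL; beef extract 42.92 g; ferric citrate 444.00 mg

Working volume: 3.7 L.
L-arginine: 1.13 g/L × 3.7 L = 4.18 g
magnesium chloride: V = C2·V2/C1 = 6.66 mM × 3700 mL ÷ 1190 mM = 20.71 mL
tetracycline: dilute stock: 8.28 µg/mL × 3700 mL ÷ 4520 µg/mL = 6.78 mL
Tris-HCl: V = C2·V2/C1 = 19.6 mM × 3700 mL ÷ 2000 mM = 36.26 mL
beef extract: 11.6 g/L × 3.7 L = 42.92 g
ferric citrate: 0.12 g/L × 3.7 L = 0.444 g = 444.00 mg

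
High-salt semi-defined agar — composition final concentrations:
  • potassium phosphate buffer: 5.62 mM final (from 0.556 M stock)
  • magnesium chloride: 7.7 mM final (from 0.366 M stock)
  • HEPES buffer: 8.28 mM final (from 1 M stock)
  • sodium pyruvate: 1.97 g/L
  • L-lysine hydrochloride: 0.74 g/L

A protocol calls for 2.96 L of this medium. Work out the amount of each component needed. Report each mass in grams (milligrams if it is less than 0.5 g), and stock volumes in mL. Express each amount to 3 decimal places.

potassium phosphate buffer 29.919 mL; magnesium chloride 62.273 mL; HEPES buffer 24.509 mL; sodium pyruvate 5.831 g; L-lysine hydrochloride 2.190 g

Scale factor relative to 1 L: 2.96.
potassium phosphate buffer: dilute stock: 5.62 mM × 2960 mL ÷ 556 mM = 29.919 mL
magnesium chloride: dilute stock: 7.7 mM × 2960 mL ÷ 366 mM = 62.273 mL
HEPES buffer: C1V1 = C2V2 → 8.28 mM × 2960 mL ÷ 1000 mM = 24.509 mL
sodium pyruvate: 1.97 g/L × 2.96 L = 5.831 g
L-lysine hydrochloride: 0.74 g/L × 2.96 L = 2.190 g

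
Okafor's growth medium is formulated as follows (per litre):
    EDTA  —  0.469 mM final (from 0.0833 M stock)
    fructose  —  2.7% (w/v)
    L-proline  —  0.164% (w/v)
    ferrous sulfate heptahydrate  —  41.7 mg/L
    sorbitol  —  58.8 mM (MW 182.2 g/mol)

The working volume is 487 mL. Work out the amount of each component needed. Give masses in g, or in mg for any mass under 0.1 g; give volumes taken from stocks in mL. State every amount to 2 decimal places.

Target volume = 487 mL = 0.487 L.
EDTA: V = C2·V2/C1 = 0.469 mM × 487 mL ÷ 83.3 mM = 2.74 mL
fructose: 2.7 g per 100 mL × 487 mL ÷ 100 = 13.15 g
L-proline: 0.164 g per 100 mL × 487 mL ÷ 100 = 0.80 g
ferrous sulfate heptahydrate: 41.7 mg/L × 0.487 L = 20.31 mg
sorbitol: 58.8 mmol/L × 182.2 g/mol × 0.487 L ÷ 1000 = 5.22 g

EDTA 2.74 mL; fructose 13.15 g; L-proline 0.80 g; ferrous sulfate heptahydrate 20.31 mg; sorbitol 5.22 g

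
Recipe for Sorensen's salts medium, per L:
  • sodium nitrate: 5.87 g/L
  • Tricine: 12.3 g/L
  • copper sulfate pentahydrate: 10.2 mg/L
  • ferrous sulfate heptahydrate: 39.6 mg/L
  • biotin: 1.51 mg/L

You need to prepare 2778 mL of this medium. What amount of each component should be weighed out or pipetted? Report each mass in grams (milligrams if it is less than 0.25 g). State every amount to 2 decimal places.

sodium nitrate 16.31 g; Tricine 34.17 g; copper sulfate pentahydrate 28.34 mg; ferrous sulfate heptahydrate 110.01 mg; biotin 4.19 mg

Target volume = 2778 mL = 2.778 L.
sodium nitrate: 5.87 g/L × 2.778 L = 16.31 g
Tricine: 12.3 g/L × 2.778 L = 34.17 g
copper sulfate pentahydrate: 10.2 mg/L × 2.778 L = 28.34 mg
ferrous sulfate heptahydrate: 39.6 mg/L × 2.778 L = 110.01 mg
biotin: 1.51 mg/L × 2.778 L = 4.19 mg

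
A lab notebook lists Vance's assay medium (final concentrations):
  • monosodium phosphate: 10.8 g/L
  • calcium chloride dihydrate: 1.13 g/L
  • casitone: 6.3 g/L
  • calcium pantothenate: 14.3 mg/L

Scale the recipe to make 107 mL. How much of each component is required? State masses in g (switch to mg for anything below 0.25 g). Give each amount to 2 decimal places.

Working volume: 107 mL = 0.107 L.
monosodium phosphate: 10.8 g/L × 0.107 L = 1.16 g
calcium chloride dihydrate: 1.13 g/L × 0.107 L = 0.12091 g = 120.91 mg
casitone: 6.3 g/L × 0.107 L = 0.67 g
calcium pantothenate: 14.3 mg/L × 0.107 L = 1.53 mg

monosodium phosphate 1.16 g; calcium chloride dihydrate 120.91 mg; casitone 0.67 g; calcium pantothenate 1.53 mg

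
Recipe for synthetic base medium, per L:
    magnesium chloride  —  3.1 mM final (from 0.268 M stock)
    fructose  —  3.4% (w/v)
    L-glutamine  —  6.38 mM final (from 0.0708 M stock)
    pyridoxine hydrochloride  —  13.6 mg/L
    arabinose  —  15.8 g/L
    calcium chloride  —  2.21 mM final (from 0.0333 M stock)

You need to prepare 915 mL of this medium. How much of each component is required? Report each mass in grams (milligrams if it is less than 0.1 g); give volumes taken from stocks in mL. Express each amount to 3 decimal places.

magnesium chloride 10.584 mL; fructose 31.110 g; L-glutamine 82.453 mL; pyridoxine hydrochloride 12.444 mg; arabinose 14.457 g; calcium chloride 60.725 mL

Scale factor relative to 1 L: 0.915.
magnesium chloride: V = C2·V2/C1 = 3.1 mM × 915 mL ÷ 268 mM = 10.584 mL
fructose: 3.4% w/v = 34 g/L → 34 × 0.915 L = 31.110 g
L-glutamine: V = C2·V2/C1 = 6.38 mM × 915 mL ÷ 70.8 mM = 82.453 mL
pyridoxine hydrochloride: 13.6 mg/L × 0.915 L = 12.444 mg
arabinose: 15.8 g/L × 0.915 L = 14.457 g
calcium chloride: V = C2·V2/C1 = 2.21 mM × 915 mL ÷ 33.3 mM = 60.725 mL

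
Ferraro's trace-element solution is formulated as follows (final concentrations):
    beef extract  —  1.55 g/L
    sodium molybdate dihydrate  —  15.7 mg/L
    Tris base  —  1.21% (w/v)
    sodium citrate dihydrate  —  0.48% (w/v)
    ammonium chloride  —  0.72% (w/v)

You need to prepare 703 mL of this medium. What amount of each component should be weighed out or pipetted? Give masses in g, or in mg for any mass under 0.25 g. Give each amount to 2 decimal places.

Target volume = 703 mL = 0.703 L.
beef extract: 1.55 g/L × 0.703 L = 1.09 g
sodium molybdate dihydrate: 15.7 mg/L × 0.703 L = 11.04 mg
Tris base: 1.21% w/v = 12.1 g/L → 12.1 × 0.703 L = 8.51 g
sodium citrate dihydrate: 0.48 g per 100 mL × 703 mL ÷ 100 = 3.37 g
ammonium chloride: 0.72 g per 100 mL × 703 mL ÷ 100 = 5.06 g

beef extract 1.09 g; sodium molybdate dihydrate 11.04 mg; Tris base 8.51 g; sodium citrate dihydrate 3.37 g; ammonium chloride 5.06 g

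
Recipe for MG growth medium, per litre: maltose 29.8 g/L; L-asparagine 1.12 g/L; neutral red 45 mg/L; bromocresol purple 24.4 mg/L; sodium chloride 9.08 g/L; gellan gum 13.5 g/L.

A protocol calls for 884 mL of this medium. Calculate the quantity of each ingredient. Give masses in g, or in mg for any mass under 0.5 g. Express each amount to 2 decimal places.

Scale factor relative to 1 L: 0.884.
maltose: 29.8 g/L × 0.884 L = 26.34 g
L-asparagine: 1.12 g/L × 0.884 L = 0.99 g
neutral red: 45 mg/L × 0.884 L = 39.78 mg
bromocresol purple: 24.4 mg/L × 0.884 L = 21.57 mg
sodium chloride: 9.08 g/L × 0.884 L = 8.03 g
gellan gum: 13.5 g/L × 0.884 L = 11.93 g

maltose 26.34 g; L-asparagine 0.99 g; neutral red 39.78 mg; bromocresol purple 21.57 mg; sodium chloride 8.03 g; gellan gum 11.93 g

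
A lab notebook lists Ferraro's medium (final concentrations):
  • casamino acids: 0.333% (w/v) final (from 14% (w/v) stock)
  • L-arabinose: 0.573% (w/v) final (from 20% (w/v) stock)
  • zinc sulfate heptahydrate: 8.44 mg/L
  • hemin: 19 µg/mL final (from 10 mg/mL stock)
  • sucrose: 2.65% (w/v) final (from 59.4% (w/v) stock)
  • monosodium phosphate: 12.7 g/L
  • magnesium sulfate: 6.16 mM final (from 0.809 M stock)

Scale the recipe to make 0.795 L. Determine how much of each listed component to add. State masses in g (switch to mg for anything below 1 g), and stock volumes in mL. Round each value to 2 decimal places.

Working volume: 0.795 L.
casamino acids: dilute stock: 0.333% ÷ 14% × 795 mL = 18.91 mL
L-arabinose: V = C2·V2/C1 = 0.573% ÷ 20% × 795 mL = 22.78 mL
zinc sulfate heptahydrate: 8.44 mg/L × 0.795 L = 6.71 mg
hemin: C1V1 = C2V2 → 19 µg/mL × 795 mL ÷ 10000 µg/mL = 1.51 mL
sucrose: dilute stock: 2.65% ÷ 59.4% × 795 mL = 35.47 mL
monosodium phosphate: 12.7 g/L × 0.795 L = 10.10 g
magnesium sulfate: dilute stock: 6.16 mM × 795 mL ÷ 809 mM = 6.05 mL

casamino acids 18.91 mL; L-arabinose 22.78 mL; zinc sulfate heptahydrate 6.71 mg; hemin 1.51 mL; sucrose 35.47 mL; monosodium phosphate 10.10 g; magnesium sulfate 6.05 mL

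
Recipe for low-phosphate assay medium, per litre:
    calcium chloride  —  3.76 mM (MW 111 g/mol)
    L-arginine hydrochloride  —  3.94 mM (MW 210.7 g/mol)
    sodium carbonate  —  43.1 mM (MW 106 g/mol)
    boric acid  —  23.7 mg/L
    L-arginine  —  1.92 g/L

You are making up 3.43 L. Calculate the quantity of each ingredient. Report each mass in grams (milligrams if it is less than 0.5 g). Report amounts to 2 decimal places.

calcium chloride 1.43 g; L-arginine hydrochloride 2.85 g; sodium carbonate 15.67 g; boric acid 81.29 mg; L-arginine 6.59 g

Scale factor relative to 1 L: 3.43.
calcium chloride: 3.76 mmol/L × 111 g/mol × 3.43 L ÷ 1000 = 1.43 g
L-arginine hydrochloride: 3.94 mmol/L × 210.7 g/mol × 3.43 L ÷ 1000 = 2.85 g
sodium carbonate: 43.1 mmol/L × 106 g/mol × 3.43 L ÷ 1000 = 15.67 g
boric acid: 23.7 mg/L × 3.43 L = 81.29 mg
L-arginine: 1.92 g/L × 3.43 L = 6.59 g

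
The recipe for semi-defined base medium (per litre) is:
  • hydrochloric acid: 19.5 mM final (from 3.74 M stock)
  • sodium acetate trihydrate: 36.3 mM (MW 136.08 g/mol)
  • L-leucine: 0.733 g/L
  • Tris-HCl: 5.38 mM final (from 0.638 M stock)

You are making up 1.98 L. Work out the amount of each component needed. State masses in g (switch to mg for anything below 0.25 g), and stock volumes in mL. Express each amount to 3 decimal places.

Working volume: 1.98 L.
hydrochloric acid: V = C2·V2/C1 = 19.5 mM × 1980 mL ÷ 3740 mM = 10.324 mL
sodium acetate trihydrate: 36.3 mmol/L × 136.08 g/mol × 1.98 L ÷ 1000 = 9.781 g
L-leucine: 0.733 g/L × 1.98 L = 1.451 g
Tris-HCl: V = C2·V2/C1 = 5.38 mM × 1980 mL ÷ 638 mM = 16.697 mL

hydrochloric acid 10.324 mL; sodium acetate trihydrate 9.781 g; L-leucine 1.451 g; Tris-HCl 16.697 mL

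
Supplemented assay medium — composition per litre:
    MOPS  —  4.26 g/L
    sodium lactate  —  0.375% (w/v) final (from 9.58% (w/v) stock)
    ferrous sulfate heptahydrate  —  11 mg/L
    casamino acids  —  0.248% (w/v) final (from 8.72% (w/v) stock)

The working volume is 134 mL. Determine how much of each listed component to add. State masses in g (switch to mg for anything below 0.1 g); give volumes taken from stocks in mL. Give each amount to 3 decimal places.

MOPS 0.571 g; sodium lactate 5.245 mL; ferrous sulfate heptahydrate 1.474 mg; casamino acids 3.811 mL

Target volume = 134 mL = 0.134 L.
MOPS: 4.26 g/L × 0.134 L = 0.571 g
sodium lactate: dilute stock: 0.375% ÷ 9.58% × 134 mL = 5.245 mL
ferrous sulfate heptahydrate: 11 mg/L × 0.134 L = 1.474 mg
casamino acids: C1V1 = C2V2 → 0.248% ÷ 8.72% × 134 mL = 3.811 mL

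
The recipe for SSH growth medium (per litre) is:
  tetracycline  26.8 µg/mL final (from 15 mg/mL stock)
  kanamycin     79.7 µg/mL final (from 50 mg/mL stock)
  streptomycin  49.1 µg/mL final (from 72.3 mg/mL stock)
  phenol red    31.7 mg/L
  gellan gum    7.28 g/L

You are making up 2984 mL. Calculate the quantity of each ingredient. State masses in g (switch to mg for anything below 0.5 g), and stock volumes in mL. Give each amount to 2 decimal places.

Target volume = 2984 mL = 2.984 L.
tetracycline: C1V1 = C2V2 → 26.8 µg/mL × 2984 mL ÷ 15000 µg/mL = 5.33 mL
kanamycin: C1V1 = C2V2 → 79.7 µg/mL × 2984 mL ÷ 50000 µg/mL = 4.76 mL
streptomycin: V = C2·V2/C1 = 49.1 µg/mL × 2984 mL ÷ 72300 µg/mL = 2.03 mL
phenol red: 31.7 mg/L × 2.984 L = 94.59 mg
gellan gum: 7.28 g/L × 2.984 L = 21.72 g

tetracycline 5.33 mL; kanamycin 4.76 mL; streptomycin 2.03 mL; phenol red 94.59 mg; gellan gum 21.72 g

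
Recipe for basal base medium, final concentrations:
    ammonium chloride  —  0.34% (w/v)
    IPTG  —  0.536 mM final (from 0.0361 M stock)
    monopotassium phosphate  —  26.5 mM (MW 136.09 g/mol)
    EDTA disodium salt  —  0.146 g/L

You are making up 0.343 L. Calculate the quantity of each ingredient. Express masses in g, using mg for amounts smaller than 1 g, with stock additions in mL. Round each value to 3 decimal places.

Working volume: 0.343 L.
ammonium chloride: 0.34% w/v = 3.4 g/L → 3.4 × 0.343 L = 1.166 g
IPTG: V = C2·V2/C1 = 0.536 mM × 343 mL ÷ 36.1 mM = 5.093 mL
monopotassium phosphate: 26.5 mmol/L × 136.09 g/mol × 0.343 L ÷ 1000 = 1.237 g
EDTA disodium salt: 0.146 g/L × 0.343 L = 0.050078 g = 50.078 mg

ammonium chloride 1.166 g; IPTG 5.093 mL; monopotassium phosphate 1.237 g; EDTA disodium salt 50.078 mg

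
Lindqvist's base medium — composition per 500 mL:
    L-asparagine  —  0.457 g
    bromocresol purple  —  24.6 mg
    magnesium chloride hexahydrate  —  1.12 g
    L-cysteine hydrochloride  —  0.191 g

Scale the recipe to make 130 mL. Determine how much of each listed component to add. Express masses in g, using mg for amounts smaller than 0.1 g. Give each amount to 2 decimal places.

Scale factor = 130 mL / 500 mL = 0.26.
L-asparagine: 0.457 g × (130 mL / 500 mL) = 0.12 g
bromocresol purple: 24.6 mg × (130 mL / 500 mL) = 6.40 mg
magnesium chloride hexahydrate: 1.12 g × (130 mL / 500 mL) = 0.29 g
L-cysteine hydrochloride: 0.191 g × (130 mL / 500 mL) = 0.04966 g = 49.66 mg

L-asparagine 0.12 g; bromocresol purple 6.40 mg; magnesium chloride hexahydrate 0.29 g; L-cysteine hydrochloride 49.66 mg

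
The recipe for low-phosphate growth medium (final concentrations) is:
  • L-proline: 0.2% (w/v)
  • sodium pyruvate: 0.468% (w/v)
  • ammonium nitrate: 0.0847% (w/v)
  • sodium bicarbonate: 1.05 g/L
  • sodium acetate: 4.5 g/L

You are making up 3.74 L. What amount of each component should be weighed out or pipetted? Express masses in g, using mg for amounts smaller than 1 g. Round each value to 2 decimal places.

L-proline 7.48 g; sodium pyruvate 17.50 g; ammonium nitrate 3.17 g; sodium bicarbonate 3.93 g; sodium acetate 16.83 g

Scale factor relative to 1 L: 3.74.
L-proline: 0.2 g per 100 mL × 3740 mL ÷ 100 = 7.48 g
sodium pyruvate: 0.468 g per 100 mL × 3740 mL ÷ 100 = 17.50 g
ammonium nitrate: 0.0847% w/v = 0.847 g/L → 0.847 × 3.74 L = 3.17 g
sodium bicarbonate: 1.05 g/L × 3.74 L = 3.93 g
sodium acetate: 4.5 g/L × 3.74 L = 16.83 g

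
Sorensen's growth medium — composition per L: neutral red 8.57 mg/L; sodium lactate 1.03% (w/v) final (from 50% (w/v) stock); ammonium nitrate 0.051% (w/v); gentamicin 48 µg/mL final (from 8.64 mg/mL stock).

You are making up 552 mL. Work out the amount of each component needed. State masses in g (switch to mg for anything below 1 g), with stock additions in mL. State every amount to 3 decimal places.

Working volume: 552 mL = 0.552 L.
neutral red: 8.57 mg/L × 0.552 L = 4.731 mg
sodium lactate: V = C2·V2/C1 = 1.03% ÷ 50% × 552 mL = 11.371 mL
ammonium nitrate: 0.051% w/v = 0.51 g/L → 0.51 × 0.552 L = 0.28152 g = 281.520 mg
gentamicin: V = C2·V2/C1 = 48 µg/mL × 552 mL ÷ 8640 µg/mL = 3.067 mL

neutral red 4.731 mg; sodium lactate 11.371 mL; ammonium nitrate 281.520 mg; gentamicin 3.067 mL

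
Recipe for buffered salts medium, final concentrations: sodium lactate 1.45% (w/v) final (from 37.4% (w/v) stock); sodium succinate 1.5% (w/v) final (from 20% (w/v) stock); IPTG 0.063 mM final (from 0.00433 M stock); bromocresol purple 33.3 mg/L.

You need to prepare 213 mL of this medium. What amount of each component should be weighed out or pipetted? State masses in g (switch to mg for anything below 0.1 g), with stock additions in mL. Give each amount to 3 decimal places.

Scale factor relative to 1 L: 0.213.
sodium lactate: C1V1 = C2V2 → 1.45% ÷ 37.4% × 213 mL = 8.258 mL
sodium succinate: dilute stock: 1.5% ÷ 20% × 213 mL = 15.975 mL
IPTG: V = C2·V2/C1 = 0.063 mM × 213 mL ÷ 4.33 mM = 3.099 mL
bromocresol purple: 33.3 mg/L × 0.213 L = 7.093 mg

sodium lactate 8.258 mL; sodium succinate 15.975 mL; IPTG 3.099 mL; bromocresol purple 7.093 mg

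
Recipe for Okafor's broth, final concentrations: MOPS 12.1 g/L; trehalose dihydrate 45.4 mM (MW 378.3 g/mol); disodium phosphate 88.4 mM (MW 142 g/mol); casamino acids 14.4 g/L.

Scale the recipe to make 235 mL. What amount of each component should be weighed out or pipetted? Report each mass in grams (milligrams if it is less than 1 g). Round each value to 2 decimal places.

Working volume: 235 mL = 0.235 L.
MOPS: 12.1 g/L × 0.235 L = 2.84 g
trehalose dihydrate: 45.4 mmol/L × 378.3 g/mol × 0.235 L ÷ 1000 = 4.04 g
disodium phosphate: 88.4 mmol/L × 142 g/mol × 0.235 L ÷ 1000 = 2.95 g
casamino acids: 14.4 g/L × 0.235 L = 3.38 g

MOPS 2.84 g; trehalose dihydrate 4.04 g; disodium phosphate 2.95 g; casamino acids 3.38 g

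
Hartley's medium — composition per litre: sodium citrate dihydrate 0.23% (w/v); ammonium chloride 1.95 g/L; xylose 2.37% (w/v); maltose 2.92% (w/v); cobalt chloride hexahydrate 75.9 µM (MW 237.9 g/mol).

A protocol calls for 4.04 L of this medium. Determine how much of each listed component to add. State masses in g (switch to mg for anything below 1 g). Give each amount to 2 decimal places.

Working volume: 4.04 L.
sodium citrate dihydrate: 0.23% w/v = 2.3 g/L → 2.3 × 4.04 L = 9.29 g
ammonium chloride: 1.95 g/L × 4.04 L = 7.88 g
xylose: 2.37% w/v = 23.7 g/L → 23.7 × 4.04 L = 95.75 g
maltose: 2.92% w/v = 29.2 g/L → 29.2 × 4.04 L = 117.97 g
cobalt chloride hexahydrate: 75.9 µmol/L × 237.9 g/mol × 4.04 L ÷ 1000 = 72.95 mg

sodium citrate dihydrate 9.29 g; ammonium chloride 7.88 g; xylose 95.75 g; maltose 117.97 g; cobalt chloride hexahydrate 72.95 mg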